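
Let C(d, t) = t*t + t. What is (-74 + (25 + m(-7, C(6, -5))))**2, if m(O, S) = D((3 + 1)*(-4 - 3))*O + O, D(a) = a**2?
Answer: 30735936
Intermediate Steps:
C(d, t) = t + t**2 (C(d, t) = t**2 + t = t + t**2)
m(O, S) = 785*O (m(O, S) = ((3 + 1)*(-4 - 3))**2*O + O = (4*(-7))**2*O + O = (-28)**2*O + O = 784*O + O = 785*O)
(-74 + (25 + m(-7, C(6, -5))))**2 = (-74 + (25 + 785*(-7)))**2 = (-74 + (25 - 5495))**2 = (-74 - 5470)**2 = (-5544)**2 = 30735936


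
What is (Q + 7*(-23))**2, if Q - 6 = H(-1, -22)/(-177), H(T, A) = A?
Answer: 751472569/31329 ≈ 23987.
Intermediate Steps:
Q = 1084/177 (Q = 6 - 22/(-177) = 6 - 22*(-1/177) = 6 + 22/177 = 1084/177 ≈ 6.1243)
(Q + 7*(-23))**2 = (1084/177 + 7*(-23))**2 = (1084/177 - 161)**2 = (-27413/177)**2 = 751472569/31329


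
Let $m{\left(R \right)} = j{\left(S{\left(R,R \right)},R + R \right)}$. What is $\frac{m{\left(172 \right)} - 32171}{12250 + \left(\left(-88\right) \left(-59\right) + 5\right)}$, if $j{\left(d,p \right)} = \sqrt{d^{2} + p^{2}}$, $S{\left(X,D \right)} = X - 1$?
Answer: $- \frac{32171}{17447} + \frac{\sqrt{147577}}{17447} \approx -1.8219$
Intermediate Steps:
$S{\left(X,D \right)} = -1 + X$
$m{\left(R \right)} = \sqrt{\left(-1 + R\right)^{2} + 4 R^{2}}$ ($m{\left(R \right)} = \sqrt{\left(-1 + R\right)^{2} + \left(R + R\right)^{2}} = \sqrt{\left(-1 + R\right)^{2} + \left(2 R\right)^{2}} = \sqrt{\left(-1 + R\right)^{2} + 4 R^{2}}$)
$\frac{m{\left(172 \right)} - 32171}{12250 + \left(\left(-88\right) \left(-59\right) + 5\right)} = \frac{\sqrt{\left(-1 + 172\right)^{2} + 4 \cdot 172^{2}} - 32171}{12250 + \left(\left(-88\right) \left(-59\right) + 5\right)} = \frac{\sqrt{171^{2} + 4 \cdot 29584} - 32171}{12250 + \left(5192 + 5\right)} = \frac{\sqrt{29241 + 118336} - 32171}{12250 + 5197} = \frac{\sqrt{147577} - 32171}{17447} = \left(-32171 + \sqrt{147577}\right) \frac{1}{17447} = - \frac{32171}{17447} + \frac{\sqrt{147577}}{17447}$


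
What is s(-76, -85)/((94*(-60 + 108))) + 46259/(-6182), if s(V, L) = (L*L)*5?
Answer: 7302071/13946592 ≈ 0.52357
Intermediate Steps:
s(V, L) = 5*L² (s(V, L) = L²*5 = 5*L²)
s(-76, -85)/((94*(-60 + 108))) + 46259/(-6182) = (5*(-85)²)/((94*(-60 + 108))) + 46259/(-6182) = (5*7225)/((94*48)) + 46259*(-1/6182) = 36125/4512 - 46259/6182 = 7302071/13946592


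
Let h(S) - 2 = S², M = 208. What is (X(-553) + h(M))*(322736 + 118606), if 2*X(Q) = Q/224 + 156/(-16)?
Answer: 610957012743/32 ≈ 1.9092e+10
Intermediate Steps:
h(S) = 2 + S²
X(Q) = -39/8 + Q/448 (X(Q) = (Q/224 + 156/(-16))/2 = (Q*(1/224) + 156*(-1/16))/2 = (Q/224 - 39/4)/2 = (-39/4 + Q/224)/2 = -39/8 + Q/448)
(X(-553) + h(M))*(322736 + 118606) = ((-39/8 + (1/448)*(-553)) + (2 + 208²))*(322736 + 118606) = ((-39/8 - 79/64) + (2 + 43264))*441342 = (-391/64 + 43266)*441342 = (2768633/64)*441342 = 610957012743/32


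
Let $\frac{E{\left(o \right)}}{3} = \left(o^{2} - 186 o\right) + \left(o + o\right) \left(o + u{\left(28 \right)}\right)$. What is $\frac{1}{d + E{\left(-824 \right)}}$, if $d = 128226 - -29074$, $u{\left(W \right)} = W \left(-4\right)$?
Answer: $\frac{1}{7281604} \approx 1.3733 \cdot 10^{-7}$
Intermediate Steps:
$u{\left(W \right)} = - 4 W$
$d = 157300$ ($d = 128226 + 29074 = 157300$)
$E{\left(o \right)} = - 558 o + 3 o^{2} + 6 o \left(-112 + o\right)$ ($E{\left(o \right)} = 3 \left(\left(o^{2} - 186 o\right) + \left(o + o\right) \left(o - 112\right)\right) = 3 \left(\left(o^{2} - 186 o\right) + 2 o \left(o - 112\right)\right) = 3 \left(\left(o^{2} - 186 o\right) + 2 o \left(-112 + o\right)\right) = 3 \left(o^{2} - 186 o + 2 o \left(-112 + o\right)\right) = - 558 o + 3 o^{2} + 6 o \left(-112 + o\right)$)
$\frac{1}{d + E{\left(-824 \right)}} = \frac{1}{157300 + 3 \left(-824\right) \left(-410 + 3 \left(-824\right)\right)} = \frac{1}{157300 + 3 \left(-824\right) \left(-410 - 2472\right)} = \frac{1}{157300 + 3 \left(-824\right) \left(-2882\right)} = \frac{1}{157300 + 7124304} = \frac{1}{7281604}$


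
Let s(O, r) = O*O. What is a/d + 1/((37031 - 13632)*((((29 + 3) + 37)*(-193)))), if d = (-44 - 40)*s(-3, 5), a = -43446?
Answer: 752109353759/13087388286 ≈ 57.468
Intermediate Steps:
s(O, r) = O²
d = -756 (d = (-44 - 40)*(-3)² = -84*9 = -756)
a/d + 1/((37031 - 13632)*((((29 + 3) + 37)*(-193)))) = -43446/(-756) + 1/((37031 - 13632)*((((29 + 3) + 37)*(-193)))) = -43446*(-1/756) + 1/(23399*(((32 + 37)*(-193)))) = 7241/126 + 1/(23399*((69*(-193)))) = 7241/126 + (1/23399)/(-13317) = 7241/126 + (1/23399)*(-1/13317) = 7241/126 - 1/311604483 = 752109353759/13087388286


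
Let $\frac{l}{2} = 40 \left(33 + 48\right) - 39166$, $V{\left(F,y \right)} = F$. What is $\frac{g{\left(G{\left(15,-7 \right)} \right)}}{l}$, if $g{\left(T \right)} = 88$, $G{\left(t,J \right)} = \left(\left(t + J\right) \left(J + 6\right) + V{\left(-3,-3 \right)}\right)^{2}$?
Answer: $- \frac{2}{1633} \approx -0.0012247$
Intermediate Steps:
$G{\left(t,J \right)} = \left(-3 + \left(6 + J\right) \left(J + t\right)\right)^{2}$ ($G{\left(t,J \right)} = \left(\left(t + J\right) \left(J + 6\right) - 3\right)^{2} = \left(\left(J + t\right) \left(6 + J\right) - 3\right)^{2} = \left(\left(6 + J\right) \left(J + t\right) - 3\right)^{2} = \left(-3 + \left(6 + J\right) \left(J + t\right)\right)^{2}$)
$l = -71852$ ($l = 2 \left(40 \left(33 + 48\right) - 39166\right) = 2 \left(40 \cdot 81 - 39166\right) = 2 \left(3240 - 39166\right) = 2 \left(-35926\right) = -71852$)
$\frac{g{\left(G{\left(15,-7 \right)} \right)}}{l} = \frac{88}{-71852} = 88 \left(- \frac{1}{71852}\right) = - \frac{2}{1633}$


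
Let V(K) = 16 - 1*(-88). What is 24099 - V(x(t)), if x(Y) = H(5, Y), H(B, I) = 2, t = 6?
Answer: 23995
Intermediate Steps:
x(Y) = 2
V(K) = 104 (V(K) = 16 + 88 = 104)
24099 - V(x(t)) = 24099 - 1*104 = 24099 - 104 = 23995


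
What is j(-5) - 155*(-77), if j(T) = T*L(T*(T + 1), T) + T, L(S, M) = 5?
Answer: 11905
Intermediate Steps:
j(T) = 6*T (j(T) = T*5 + T = 5*T + T = 6*T)
j(-5) - 155*(-77) = 6*(-5) - 155*(-77) = -30 + 11935 = 11905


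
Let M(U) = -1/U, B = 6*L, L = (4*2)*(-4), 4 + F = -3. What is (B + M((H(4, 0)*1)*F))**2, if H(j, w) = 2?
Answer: 7219969/196 ≈ 36837.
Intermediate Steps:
F = -7 (F = -4 - 3 = -7)
L = -32 (L = 8*(-4) = -32)
B = -192 (B = 6*(-32) = -192)
(B + M((H(4, 0)*1)*F))**2 = (-192 - 1/((2*1)*(-7)))**2 = (-192 - 1/(2*(-7)))**2 = (-192 - 1/(-14))**2 = (-192 - 1*(-1/14))**2 = (-192 + 1/14)**2 = (-2687/14)**2 = 7219969/196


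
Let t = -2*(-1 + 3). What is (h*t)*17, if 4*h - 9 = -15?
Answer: 102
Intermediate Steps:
h = -3/2 (h = 9/4 + (1/4)*(-15) = 9/4 - 15/4 = -3/2 ≈ -1.5000)
t = -4 (t = -2*2 = -4)
(h*t)*17 = -3/2*(-4)*17 = 6*17 = 102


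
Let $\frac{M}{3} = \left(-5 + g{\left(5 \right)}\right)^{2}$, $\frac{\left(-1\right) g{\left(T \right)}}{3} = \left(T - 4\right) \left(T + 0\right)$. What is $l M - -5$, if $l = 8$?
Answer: $9605$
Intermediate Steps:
$g{\left(T \right)} = - 3 T \left(-4 + T\right)$ ($g{\left(T \right)} = - 3 \left(T - 4\right) \left(T + 0\right) = - 3 \left(-4 + T\right) T = - 3 T \left(-4 + T\right)$)
$M = 1200$ ($M = 3 \left(-5 + 3 \cdot 5 \left(4 - 5\right)\right)^{2} = 3 \left(-5 + 3 \cdot 5 \left(-1\right)\right)^{2} = 3 \left(-5 - 15\right)^{2} = 3 \left(-20\right)^{2} = 3 \cdot 400 = 1200$)
$l M - -5 = 8 \cdot 1200 - -5 = 9600 + 5 = 9605$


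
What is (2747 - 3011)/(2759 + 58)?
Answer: -88/939 ≈ -0.093717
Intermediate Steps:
(2747 - 3011)/(2759 + 58) = -264/2817 = -264*1/2817 = -88/939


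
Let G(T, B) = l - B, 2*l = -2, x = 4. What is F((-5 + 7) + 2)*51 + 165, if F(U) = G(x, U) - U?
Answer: -294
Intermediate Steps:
l = -1 (l = (½)*(-2) = -1)
G(T, B) = -1 - B
F(U) = -1 - 2*U (F(U) = (-1 - U) - U = -1 - 2*U)
F((-5 + 7) + 2)*51 + 165 = (-1 - 2*((-5 + 7) + 2))*51 + 165 = (-1 - 2*(2 + 2))*51 + 165 = (-1 - 2*4)*51 + 165 = (-1 - 8)*51 + 165 = -9*51 + 165 = -459 + 165 = -294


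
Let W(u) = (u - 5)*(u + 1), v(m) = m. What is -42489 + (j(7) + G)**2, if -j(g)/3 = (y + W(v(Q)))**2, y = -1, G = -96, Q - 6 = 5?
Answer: 231575472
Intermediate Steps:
Q = 11 (Q = 6 + 5 = 11)
W(u) = (1 + u)*(-5 + u) (W(u) = (-5 + u)*(1 + u) = (1 + u)*(-5 + u))
j(g) = -15123 (j(g) = -3*(-1 + (-5 + 11**2 - 4*11))**2 = -3*(-1 + (-5 + 121 - 44))**2 = -3*(-1 + 72)**2 = -3*71**2 = -3*5041 = -15123)
-42489 + (j(7) + G)**2 = -42489 + (-15123 - 96)**2 = -42489 + (-15219)**2 = -42489 + 231617961 = 231575472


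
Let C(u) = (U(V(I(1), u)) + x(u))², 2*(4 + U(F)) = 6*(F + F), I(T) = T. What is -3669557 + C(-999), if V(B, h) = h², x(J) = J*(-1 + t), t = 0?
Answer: 35868129308444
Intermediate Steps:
x(J) = -J (x(J) = J*(-1 + 0) = J*(-1) = -J)
U(F) = -4 + 6*F (U(F) = -4 + (6*(F + F))/2 = -4 + (6*(2*F))/2 = -4 + (12*F)/2 = -4 + 6*F)
C(u) = (-4 - u + 6*u²)² (C(u) = ((-4 + 6*u²) - u)² = (-4 - u + 6*u²)²)
-3669557 + C(-999) = -3669557 + (-4 - 1*(-999) + 6*(-999)²)² = -3669557 + (-4 + 999 + 6*998001)² = -3669557 + (-4 + 999 + 5988006)² = -3669557 + 5989001² = -3669557 + 35868132978001 = 35868129308444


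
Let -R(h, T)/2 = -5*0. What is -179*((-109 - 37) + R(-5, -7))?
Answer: 26134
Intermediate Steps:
R(h, T) = 0 (R(h, T) = -(-10)*0 = -2*0 = 0)
-179*((-109 - 37) + R(-5, -7)) = -179*((-109 - 37) + 0) = -179*(-146 + 0) = -179*(-146) = 26134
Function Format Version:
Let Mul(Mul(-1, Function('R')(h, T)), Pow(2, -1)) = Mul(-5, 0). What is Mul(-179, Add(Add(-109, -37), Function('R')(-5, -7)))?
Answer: 26134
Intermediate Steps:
Function('R')(h, T) = 0 (Function('R')(h, T) = Mul(-2, Mul(-5, 0)) = Mul(-2, 0) = 0)
Mul(-179, Add(Add(-109, -37), Function('R')(-5, -7))) = Mul(-179, Add(Add(-109, -37), 0)) = Mul(-179, Add(-146, 0)) = Mul(-179, -146) = 26134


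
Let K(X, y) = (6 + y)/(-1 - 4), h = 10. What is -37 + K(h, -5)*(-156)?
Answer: -29/5 ≈ -5.8000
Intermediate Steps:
K(X, y) = -6/5 - y/5 (K(X, y) = (6 + y)/(-5) = (6 + y)*(-⅕) = -6/5 - y/5)
-37 + K(h, -5)*(-156) = -37 + (-6/5 - ⅕*(-5))*(-156) = -37 + (-6/5 + 1)*(-156) = -37 - ⅕*(-156) = -37 + 156/5 = -29/5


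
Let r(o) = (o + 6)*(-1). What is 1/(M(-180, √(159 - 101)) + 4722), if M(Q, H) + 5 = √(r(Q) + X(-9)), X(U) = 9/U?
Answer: 4717/22249916 - √173/22249916 ≈ 0.00021141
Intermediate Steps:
r(o) = -6 - o (r(o) = (6 + o)*(-1) = -6 - o)
M(Q, H) = -5 + √(-7 - Q) (M(Q, H) = -5 + √((-6 - Q) + 9/(-9)) = -5 + √((-6 - Q) + 9*(-⅑)) = -5 + √((-6 - Q) - 1) = -5 + √(-7 - Q))
1/(M(-180, √(159 - 101)) + 4722) = 1/((-5 + √(-7 - 1*(-180))) + 4722) = 1/((-5 + √(-7 + 180)) + 4722) = 1/((-5 + √173) + 4722) = 1/(4717 + √173)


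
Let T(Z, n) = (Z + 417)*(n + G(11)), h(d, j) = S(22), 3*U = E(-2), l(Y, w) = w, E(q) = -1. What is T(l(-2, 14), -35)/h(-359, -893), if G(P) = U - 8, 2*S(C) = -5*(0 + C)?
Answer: 11206/33 ≈ 339.58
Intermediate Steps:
S(C) = -5*C/2 (S(C) = (-5*(0 + C))/2 = (-5*C)/2 = -5*C/2)
U = -⅓ (U = (⅓)*(-1) = -⅓ ≈ -0.33333)
h(d, j) = -55 (h(d, j) = -5/2*22 = -55)
G(P) = -25/3 (G(P) = -⅓ - 8 = -25/3)
T(Z, n) = (417 + Z)*(-25/3 + n) (T(Z, n) = (Z + 417)*(n - 25/3) = (417 + Z)*(-25/3 + n))
T(l(-2, 14), -35)/h(-359, -893) = (-3475 + 417*(-35) - 25/3*14 + 14*(-35))/(-55) = (-3475 - 14595 - 350/3 - 490)*(-1/55) = -56030/3*(-1/55) = 11206/33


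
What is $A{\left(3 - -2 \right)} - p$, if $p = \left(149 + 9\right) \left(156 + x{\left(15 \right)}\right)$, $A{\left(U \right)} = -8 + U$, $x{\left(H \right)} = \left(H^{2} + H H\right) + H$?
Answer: $-98121$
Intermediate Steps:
$x{\left(H \right)} = H + 2 H^{2}$ ($x{\left(H \right)} = \left(H^{2} + H^{2}\right) + H = 2 H^{2} + H = H + 2 H^{2}$)
$p = 98118$ ($p = \left(149 + 9\right) \left(156 + 15 \left(1 + 2 \cdot 15\right)\right) = 158 \left(156 + 15 \left(1 + 30\right)\right) = 158 \left(156 + 15 \cdot 31\right) = 158 \left(156 + 465\right) = 158 \cdot 621 = 98118$)
$A{\left(3 - -2 \right)} - p = \left(-8 + \left(3 - -2\right)\right) - 98118 = \left(-8 + \left(3 + 2\right)\right) - 98118 = \left(-8 + 5\right) - 98118 = -3 - 98118 = -98121$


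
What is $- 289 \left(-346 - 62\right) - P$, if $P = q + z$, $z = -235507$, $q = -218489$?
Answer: $571908$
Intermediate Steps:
$P = -453996$ ($P = -218489 - 235507 = -453996$)
$- 289 \left(-346 - 62\right) - P = - 289 \left(-346 - 62\right) - -453996 = \left(-289\right) \left(-408\right) + 453996 = 117912 + 453996 = 571908$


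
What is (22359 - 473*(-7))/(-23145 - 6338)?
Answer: -25670/29483 ≈ -0.87067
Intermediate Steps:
(22359 - 473*(-7))/(-23145 - 6338) = (22359 + 3311)/(-29483) = 25670*(-1/29483) = -25670/29483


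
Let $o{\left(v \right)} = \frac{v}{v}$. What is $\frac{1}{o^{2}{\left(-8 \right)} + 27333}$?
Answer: $\frac{1}{27334} \approx 3.6584 \cdot 10^{-5}$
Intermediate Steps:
$o{\left(v \right)} = 1$
$\frac{1}{o^{2}{\left(-8 \right)} + 27333} = \frac{1}{1^{2} + 27333} = \frac{1}{1 + 27333} = \frac{1}{27334}$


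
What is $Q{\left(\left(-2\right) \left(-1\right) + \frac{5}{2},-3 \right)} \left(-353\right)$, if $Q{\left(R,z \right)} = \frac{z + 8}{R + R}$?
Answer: $- \frac{1765}{9} \approx -196.11$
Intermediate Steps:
$Q{\left(R,z \right)} = \frac{8 + z}{2 R}$
$Q{\left(\left(-2\right) \left(-1\right) + \frac{5}{2},-3 \right)} \left(-353\right) = \frac{8 - 3}{2 \left(\left(-2\right) \left(-1\right) + \frac{5}{2}\right)} \left(-353\right) = \frac{1}{2} \frac{1}{2 + 5 \cdot \frac{1}{2}} \cdot 5 \left(-353\right) = \frac{1}{2} \frac{1}{2 + \frac{5}{2}} \cdot 5 \left(-353\right) = \frac{1}{2} \frac{1}{\frac{9}{2}} \cdot 5 \left(-353\right) = \frac{1}{2} \cdot \frac{2}{9} \cdot 5 \left(-353\right) = \frac{5}{9} \left(-353\right) = - \frac{1765}{9}$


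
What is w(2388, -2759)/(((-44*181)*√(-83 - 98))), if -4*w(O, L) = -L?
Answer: -2759*I*√181/5765936 ≈ -0.0064376*I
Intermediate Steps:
w(O, L) = L/4 (w(O, L) = -(-1)*L/4 = L/4)
w(2388, -2759)/(((-44*181)*√(-83 - 98))) = ((¼)*(-2759))/(((-44*181)*√(-83 - 98))) = -2759*I*√181/1441484/4 = -2759*I*√181/5765936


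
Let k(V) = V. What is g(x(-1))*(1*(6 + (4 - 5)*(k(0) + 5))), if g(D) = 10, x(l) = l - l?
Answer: 10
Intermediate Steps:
x(l) = 0
g(x(-1))*(1*(6 + (4 - 5)*(k(0) + 5))) = 10*(1*(6 + (4 - 5)*(0 + 5))) = 10*(1*(6 - 1*5)) = 10*(1*(6 - 5)) = 10*(1*1) = 10*1 = 10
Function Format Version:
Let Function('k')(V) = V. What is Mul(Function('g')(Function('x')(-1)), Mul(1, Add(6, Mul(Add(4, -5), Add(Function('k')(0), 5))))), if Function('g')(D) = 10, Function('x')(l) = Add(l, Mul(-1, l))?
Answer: 10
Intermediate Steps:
Function('x')(l) = 0
Mul(Function('g')(Function('x')(-1)), Mul(1, Add(6, Mul(Add(4, -5), Add(Function('k')(0), 5))))) = Mul(10, Mul(1, Add(6, Mul(Add(4, -5), Add(0, 5))))) = Mul(10, Mul(1, Add(6, Mul(-1, 5)))) = Mul(10, Mul(1, Add(6, -5))) = Mul(10, Mul(1, 1)) = Mul(10, 1) = 10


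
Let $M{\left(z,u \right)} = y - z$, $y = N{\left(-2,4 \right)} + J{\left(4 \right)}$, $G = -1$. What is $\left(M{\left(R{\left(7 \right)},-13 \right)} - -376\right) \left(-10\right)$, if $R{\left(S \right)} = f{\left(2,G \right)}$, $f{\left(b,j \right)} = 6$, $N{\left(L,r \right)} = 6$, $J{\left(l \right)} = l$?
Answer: $-3800$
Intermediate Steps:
$y = 10$ ($y = 6 + 4 = 10$)
$R{\left(S \right)} = 6$
$M{\left(z,u \right)} = 10 - z$
$\left(M{\left(R{\left(7 \right)},-13 \right)} - -376\right) \left(-10\right) = \left(\left(10 - 6\right) - -376\right) \left(-10\right) = \left(\left(10 - 6\right) + 376\right) \left(-10\right) = \left(4 + 376\right) \left(-10\right) = 380 \left(-10\right) = -3800$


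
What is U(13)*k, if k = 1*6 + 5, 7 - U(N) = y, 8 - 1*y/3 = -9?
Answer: -484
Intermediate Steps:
y = 51 (y = 24 - 3*(-9) = 24 + 27 = 51)
U(N) = -44 (U(N) = 7 - 1*51 = 7 - 51 = -44)
k = 11 (k = 6 + 5 = 11)
U(13)*k = -44*11 = -484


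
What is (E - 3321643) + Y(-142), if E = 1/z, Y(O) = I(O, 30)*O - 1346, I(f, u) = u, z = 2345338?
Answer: -7803523515161/2345338 ≈ -3.3272e+6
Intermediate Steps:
Y(O) = -1346 + 30*O (Y(O) = 30*O - 1346 = -1346 + 30*O)
E = 1/2345338 ≈ 4.2638e-7
(E - 3321643) + Y(-142) = (1/2345338 - 3321643) + (-1346 + 30*(-142)) = -7790375550333/2345338 + (-1346 - 4260) = -7790375550333/2345338 - 5606 = -7803523515161/2345338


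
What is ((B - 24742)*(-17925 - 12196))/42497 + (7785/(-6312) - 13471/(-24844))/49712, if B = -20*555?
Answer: 7707059816526367723/303378906203776 ≈ 25404.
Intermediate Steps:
B = -11100
((B - 24742)*(-17925 - 12196))/42497 + (7785/(-6312) - 13471/(-24844))/49712 = ((-11100 - 24742)*(-17925 - 12196))/42497 + (7785/(-6312) - 13471/(-24844))/49712 = -35842*(-30121)*(1/42497) + (7785*(-1/6312) - 13471*(-1/24844))*(1/49712) = 1079596882*(1/42497) + (-2595/2104 + 13471/24844)*(1/49712) = 11863702/467 - 9031799/13067944*1/49712 = 11863702/467 - 9031799/649633632128 = 7707059816526367723/303378906203776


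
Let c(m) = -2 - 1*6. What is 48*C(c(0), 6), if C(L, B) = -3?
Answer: -144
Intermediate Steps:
c(m) = -8 (c(m) = -2 - 6 = -8)
48*C(c(0), 6) = 48*(-3) = -144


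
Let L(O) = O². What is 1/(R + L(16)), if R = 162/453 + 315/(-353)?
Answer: 53303/13617065 ≈ 0.0039144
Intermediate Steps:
R = -28503/53303 (R = 162*(1/453) + 315*(-1/353) = 54/151 - 315/353 = -28503/53303 ≈ -0.53474)
1/(R + L(16)) = 1/(-28503/53303 + 16²) = 1/(-28503/53303 + 256) = 1/(13617065/53303) = 53303/13617065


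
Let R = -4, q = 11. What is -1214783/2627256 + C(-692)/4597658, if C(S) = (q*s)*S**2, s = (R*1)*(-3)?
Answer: 80241910545037/6039612283224 ≈ 13.286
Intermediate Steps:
s = 12 (s = -4*1*(-3) = -4*(-3) = 12)
C(S) = 132*S**2 (C(S) = (11*12)*S**2 = 132*S**2)
-1214783/2627256 + C(-692)/4597658 = -1214783/2627256 + (132*(-692)**2)/4597658 = -1214783*1/2627256 + (132*478864)*(1/4597658) = -1214783/2627256 + 63210048*(1/4597658) = -1214783/2627256 + 31605024/2298829 = 80241910545037/6039612283224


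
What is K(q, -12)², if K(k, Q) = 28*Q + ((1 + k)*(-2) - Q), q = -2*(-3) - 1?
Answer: 112896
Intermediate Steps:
q = 5 (q = 6 - 1 = 5)
K(k, Q) = -2 - 2*k + 27*Q (K(k, Q) = 28*Q + ((-2 - 2*k) - Q) = 28*Q + (-2 - Q - 2*k) = -2 - 2*k + 27*Q)
K(q, -12)² = (-2 - 2*5 + 27*(-12))² = (-2 - 10 - 324)² = (-336)² = 112896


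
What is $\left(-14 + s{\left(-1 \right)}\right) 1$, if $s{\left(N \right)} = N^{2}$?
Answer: $-13$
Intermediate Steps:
$\left(-14 + s{\left(-1 \right)}\right) 1 = \left(-14 + \left(-1\right)^{2}\right) 1 = \left(-14 + 1\right) 1 = \left(-13\right) 1 = -13$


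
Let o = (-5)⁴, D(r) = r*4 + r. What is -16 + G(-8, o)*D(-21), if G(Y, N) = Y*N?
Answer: 524984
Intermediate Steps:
D(r) = 5*r (D(r) = 4*r + r = 5*r)
o = 625
G(Y, N) = N*Y
-16 + G(-8, o)*D(-21) = -16 + (625*(-8))*(5*(-21)) = -16 - 5000*(-105) = -16 + 525000 = 524984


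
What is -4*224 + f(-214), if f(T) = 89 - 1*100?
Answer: -907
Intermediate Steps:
f(T) = -11 (f(T) = 89 - 100 = -11)
-4*224 + f(-214) = -4*224 - 11 = -896 - 11 = -907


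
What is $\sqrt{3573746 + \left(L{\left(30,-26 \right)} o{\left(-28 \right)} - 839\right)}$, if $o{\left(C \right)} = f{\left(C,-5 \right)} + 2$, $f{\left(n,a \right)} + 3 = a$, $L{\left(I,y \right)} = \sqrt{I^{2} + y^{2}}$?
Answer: $\sqrt{3572907 - 12 \sqrt{394}} \approx 1890.2$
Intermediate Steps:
$f{\left(n,a \right)} = -3 + a$
$o{\left(C \right)} = -6$ ($o{\left(C \right)} = \left(-3 - 5\right) + 2 = -8 + 2 = -6$)
$\sqrt{3573746 + \left(L{\left(30,-26 \right)} o{\left(-28 \right)} - 839\right)} = \sqrt{3573746 - \left(839 - \sqrt{30^{2} + \left(-26\right)^{2}} \left(-6\right)\right)} = \sqrt{3573746 - \left(839 - \sqrt{900 + 676} \left(-6\right)\right)} = \sqrt{3573746 - \left(839 - \sqrt{1576} \left(-6\right)\right)} = \sqrt{3573746 - \left(839 - 2 \sqrt{394} \left(-6\right)\right)} = \sqrt{3573746 - \left(839 + 12 \sqrt{394}\right)} = \sqrt{3572907 - 12 \sqrt{394}}$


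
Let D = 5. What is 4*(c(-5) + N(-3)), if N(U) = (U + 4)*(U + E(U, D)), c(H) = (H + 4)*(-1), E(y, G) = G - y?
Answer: 24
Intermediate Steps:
c(H) = -4 - H (c(H) = (4 + H)*(-1) = -4 - H)
N(U) = 20 + 5*U (N(U) = (U + 4)*(U + (5 - U)) = (4 + U)*5 = 20 + 5*U)
4*(c(-5) + N(-3)) = 4*((-4 - 1*(-5)) + (20 + 5*(-3))) = 4*((-4 + 5) + (20 - 15)) = 4*(1 + 5) = 4*6 = 24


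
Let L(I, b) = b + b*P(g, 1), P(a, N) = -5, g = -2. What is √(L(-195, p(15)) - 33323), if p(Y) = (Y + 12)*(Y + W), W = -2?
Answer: 11*I*√287 ≈ 186.35*I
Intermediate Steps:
p(Y) = (-2 + Y)*(12 + Y) (p(Y) = (Y + 12)*(Y - 2) = (12 + Y)*(-2 + Y) = (-2 + Y)*(12 + Y))
L(I, b) = -4*b (L(I, b) = b + b*(-5) = b - 5*b = -4*b)
√(L(-195, p(15)) - 33323) = √(-4*(-24 + 15² + 10*15) - 33323) = √(-4*(-24 + 225 + 150) - 33323) = √(-4*351 - 33323) = √(-1404 - 33323) = √(-34727) = 11*I*√287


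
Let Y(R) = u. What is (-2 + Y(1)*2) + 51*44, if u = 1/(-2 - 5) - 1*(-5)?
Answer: 15762/7 ≈ 2251.7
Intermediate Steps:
u = 34/7 (u = 1/(-7) + 5 = -1/7 + 5 = 34/7 ≈ 4.8571)
Y(R) = 34/7
(-2 + Y(1)*2) + 51*44 = (-2 + (34/7)*2) + 51*44 = (-2 + 68/7) + 2244 = 54/7 + 2244 = 15762/7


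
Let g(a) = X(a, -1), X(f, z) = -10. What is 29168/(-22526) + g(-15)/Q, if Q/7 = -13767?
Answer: -200761838/155057721 ≈ -1.2948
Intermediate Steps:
Q = -96369 (Q = 7*(-13767) = -96369)
g(a) = -10
29168/(-22526) + g(-15)/Q = 29168/(-22526) - 10/(-96369) = 29168*(-1/22526) - 10*(-1/96369) = -14584/11263 + 10/96369 = -200761838/155057721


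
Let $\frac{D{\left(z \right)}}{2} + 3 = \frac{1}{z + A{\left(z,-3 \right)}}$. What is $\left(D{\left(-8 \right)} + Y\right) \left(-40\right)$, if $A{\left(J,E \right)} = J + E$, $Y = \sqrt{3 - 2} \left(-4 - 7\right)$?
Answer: $\frac{13000}{19} \approx 684.21$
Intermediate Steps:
$Y = -11$ ($Y = \sqrt{1} \left(-11\right) = 1 \left(-11\right) = -11$)
$A{\left(J,E \right)} = E + J$
$D{\left(z \right)} = -6 + \frac{2}{-3 + 2 z}$ ($D{\left(z \right)} = -6 + \frac{2}{z + \left(-3 + z\right)} = -6 + \frac{2}{-3 + 2 z}$)
$\left(D{\left(-8 \right)} + Y\right) \left(-40\right) = \left(\frac{4 \left(5 - -24\right)}{-3 + 2 \left(-8\right)} - 11\right) \left(-40\right) = \left(\frac{4 \left(5 + 24\right)}{-3 - 16} - 11\right) \left(-40\right) = \left(4 \frac{1}{-19} \cdot 29 - 11\right) \left(-40\right) = \left(4 \left(- \frac{1}{19}\right) 29 - 11\right) \left(-40\right) = \left(- \frac{116}{19} - 11\right) \left(-40\right) = \left(- \frac{325}{19}\right) \left(-40\right) = \frac{13000}{19}$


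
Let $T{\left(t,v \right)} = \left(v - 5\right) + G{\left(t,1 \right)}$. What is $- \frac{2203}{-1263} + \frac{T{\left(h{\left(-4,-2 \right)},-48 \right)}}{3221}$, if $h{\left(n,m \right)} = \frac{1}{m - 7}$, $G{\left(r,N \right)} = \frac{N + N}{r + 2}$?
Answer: $\frac{119514442}{69158091} \approx 1.7281$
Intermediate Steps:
$G{\left(r,N \right)} = \frac{2 N}{2 + r}$
$h{\left(n,m \right)} = \frac{1}{-7 + m}$
$T{\left(t,v \right)} = -5 + v + \frac{2}{2 + t}$ ($T{\left(t,v \right)} = \left(v - 5\right) + 2 \cdot 1 \frac{1}{2 + t} = \left(-5 + v\right) + \frac{2}{2 + t} = -5 + v + \frac{2}{2 + t}$)
$- \frac{2203}{-1263} + \frac{T{\left(h{\left(-4,-2 \right)},-48 \right)}}{3221} = - \frac{2203}{-1263} + \frac{\frac{1}{2 + \frac{1}{-7 - 2}} \left(2 + \left(-5 - 48\right) \left(2 + \frac{1}{-7 - 2}\right)\right)}{3221} = \left(-2203\right) \left(- \frac{1}{1263}\right) + \frac{2 - 53 \left(2 + \frac{1}{-9}\right)}{2 + \frac{1}{-9}} \cdot \frac{1}{3221} = \frac{2203}{1263} + \frac{2 - 53 \left(2 - \frac{1}{9}\right)}{2 - \frac{1}{9}} \cdot \frac{1}{3221} = \frac{2203}{1263} + \frac{2 - \frac{901}{9}}{\frac{17}{9}} \cdot \frac{1}{3221} = \frac{2203}{1263} + \frac{9 \left(2 - \frac{901}{9}\right)}{17} \cdot \frac{1}{3221} = \frac{2203}{1263} + \frac{9}{17} \left(- \frac{883}{9}\right) \frac{1}{3221} = \frac{2203}{1263} - \frac{883}{54757} = \frac{119514442}{69158091}$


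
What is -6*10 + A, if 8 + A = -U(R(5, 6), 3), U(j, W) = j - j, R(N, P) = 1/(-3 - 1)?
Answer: -68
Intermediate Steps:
R(N, P) = -1/4 (R(N, P) = 1/(-4) = -1/4)
U(j, W) = 0
A = -8 (A = -8 - 1*0 = -8 + 0 = -8)
-6*10 + A = -6*10 - 8 = -60 - 8 = -68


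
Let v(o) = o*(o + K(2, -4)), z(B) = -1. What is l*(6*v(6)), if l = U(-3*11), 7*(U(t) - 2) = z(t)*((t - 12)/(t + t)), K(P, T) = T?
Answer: 10548/77 ≈ 136.99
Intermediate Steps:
v(o) = o*(-4 + o) (v(o) = o*(o - 4) = o*(-4 + o))
U(t) = 2 - (-12 + t)/(14*t) (U(t) = 2 + (-(t - 12)/(t + t))/7 = 2 + (-(-12 + t)/(2*t))/7 = 2 - (-12 + t)/(14*t))
l = 293/154 (l = 3*(4 + 9*(-3*11))/(14*((-3*11))) = (3/14)*(4 + 9*(-33))/(-33) = (3/14)*(-1/33)*(4 - 297) = (3/14)*(-1/33)*(-293) = 293/154 ≈ 1.9026)
l*(6*v(6)) = 293*(6*(6*(-4 + 6)))/154 = 293*(6*(6*2))/154 = 293*(6*12)/154 = (293/154)*72 = 10548/77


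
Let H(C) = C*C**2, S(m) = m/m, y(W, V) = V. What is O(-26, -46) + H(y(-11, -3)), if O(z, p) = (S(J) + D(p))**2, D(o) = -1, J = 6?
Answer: -27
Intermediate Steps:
S(m) = 1
O(z, p) = 0 (O(z, p) = (1 - 1)**2 = 0**2 = 0)
H(C) = C**3
O(-26, -46) + H(y(-11, -3)) = 0 + (-3)**3 = 0 - 27 = -27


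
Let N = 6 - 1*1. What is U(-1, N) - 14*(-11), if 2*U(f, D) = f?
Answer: 307/2 ≈ 153.50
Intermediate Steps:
N = 5 (N = 6 - 1 = 5)
U(f, D) = f/2
U(-1, N) - 14*(-11) = (½)*(-1) - 14*(-11) = -½ + 154 = 307/2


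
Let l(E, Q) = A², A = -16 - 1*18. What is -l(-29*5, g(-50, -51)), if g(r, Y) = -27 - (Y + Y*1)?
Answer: -1156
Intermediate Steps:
A = -34 (A = -16 - 18 = -34)
g(r, Y) = -27 - 2*Y (g(r, Y) = -27 - (Y + Y) = -27 - 2*Y)
l(E, Q) = 1156 (l(E, Q) = (-34)² = 1156)
-l(-29*5, g(-50, -51)) = -1*1156 = -1156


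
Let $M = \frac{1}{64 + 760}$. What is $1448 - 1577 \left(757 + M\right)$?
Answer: $- \frac{982490561}{824} \approx -1.1923 \cdot 10^{6}$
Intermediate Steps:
$M = \frac{1}{824} \approx 0.0012136$
$1448 - 1577 \left(757 + M\right) = 1448 - 1577 \left(757 + \frac{1}{824}\right) = 1448 - \frac{983683713}{824} = - \frac{982490561}{824}$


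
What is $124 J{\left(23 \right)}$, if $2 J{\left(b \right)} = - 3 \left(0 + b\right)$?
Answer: $-4278$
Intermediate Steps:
$J{\left(b \right)} = - \frac{3 b}{2}$ ($J{\left(b \right)} = \frac{\left(-3\right) \left(0 + b\right)}{2} = \frac{\left(-3\right) b}{2} = - \frac{3 b}{2}$)
$124 J{\left(23 \right)} = 124 \left(\left(- \frac{3}{2}\right) 23\right) = 124 \left(- \frac{69}{2}\right) = -4278$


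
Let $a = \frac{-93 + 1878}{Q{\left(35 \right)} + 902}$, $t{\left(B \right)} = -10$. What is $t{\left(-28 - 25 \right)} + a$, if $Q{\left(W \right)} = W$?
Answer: $- \frac{7585}{937} \approx -8.095$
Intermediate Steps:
$a = \frac{1785}{937}$ ($a = \frac{-93 + 1878}{35 + 902} = \frac{1785}{937} \approx 1.905$)
$t{\left(-28 - 25 \right)} + a = -10 + \frac{1785}{937} = - \frac{7585}{937}$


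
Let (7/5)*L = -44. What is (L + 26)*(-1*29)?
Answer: 1102/7 ≈ 157.43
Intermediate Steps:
L = -220/7 (L = (5/7)*(-44) = -220/7 ≈ -31.429)
(L + 26)*(-1*29) = (-220/7 + 26)*(-1*29) = -38/7*(-29) = 1102/7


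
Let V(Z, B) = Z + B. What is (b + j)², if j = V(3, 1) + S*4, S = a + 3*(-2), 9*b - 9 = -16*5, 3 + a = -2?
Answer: 185761/81 ≈ 2293.3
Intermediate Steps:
a = -5 (a = -3 - 2 = -5)
b = -71/9 (b = 1 + (-16*5)/9 = 1 + (⅑)*(-80) = 1 - 80/9 = -71/9 ≈ -7.8889)
V(Z, B) = B + Z
S = -11 (S = -5 + 3*(-2) = -5 - 6 = -11)
j = -40 (j = (1 + 3) - 11*4 = 4 - 44 = -40)
(b + j)² = (-71/9 - 40)² = (-431/9)² = 185761/81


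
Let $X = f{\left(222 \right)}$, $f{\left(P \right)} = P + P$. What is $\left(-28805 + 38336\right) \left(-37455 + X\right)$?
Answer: $-352751841$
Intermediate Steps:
$f{\left(P \right)} = 2 P$
$X = 444$ ($X = 2 \cdot 222 = 444$)
$\left(-28805 + 38336\right) \left(-37455 + X\right) = \left(-28805 + 38336\right) \left(-37455 + 444\right) = 9531 \left(-37011\right) = -352751841$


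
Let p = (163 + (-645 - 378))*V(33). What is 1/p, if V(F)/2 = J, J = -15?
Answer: 1/25800 ≈ 3.8760e-5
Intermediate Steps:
V(F) = -30 (V(F) = 2*(-15) = -30)
p = 25800 (p = (163 + (-645 - 378))*(-30) = (163 - 1023)*(-30) = -860*(-30) = 25800)
1/p = 1/25800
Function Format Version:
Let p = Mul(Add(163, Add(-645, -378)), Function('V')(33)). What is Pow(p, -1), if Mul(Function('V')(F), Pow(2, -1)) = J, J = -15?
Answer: Rational(1, 25800) ≈ 3.8760e-5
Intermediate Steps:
Function('V')(F) = -30 (Function('V')(F) = Mul(2, -15) = -30)
p = 25800 (p = Mul(Add(163, Add(-645, -378)), -30) = Mul(Add(163, -1023), -30) = Mul(-860, -30) = 25800)
Pow(p, -1) = Pow(25800, -1) = Rational(1, 25800)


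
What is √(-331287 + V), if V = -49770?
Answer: I*√381057 ≈ 617.3*I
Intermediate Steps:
√(-331287 + V) = √(-331287 - 49770) = √(-381057) = I*√381057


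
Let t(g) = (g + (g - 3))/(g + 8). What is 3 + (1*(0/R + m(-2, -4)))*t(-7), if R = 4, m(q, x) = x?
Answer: 71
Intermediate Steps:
t(g) = (-3 + 2*g)/(8 + g) (t(g) = (g + (-3 + g))/(8 + g) = (-3 + 2*g)/(8 + g))
3 + (1*(0/R + m(-2, -4)))*t(-7) = 3 + (1*(0/4 - 4))*((-3 + 2*(-7))/(8 - 7)) = 3 + (1*(0*(1/4) - 4))*((-3 - 14)/1) = 3 + (1*(0 - 4))*(1*(-17)) = 3 + (1*(-4))*(-17) = 3 - 4*(-17) = 3 + 68 = 71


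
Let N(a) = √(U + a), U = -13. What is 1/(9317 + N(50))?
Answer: 9317/86806452 - √37/86806452 ≈ 0.00010726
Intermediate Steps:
N(a) = √(-13 + a)
1/(9317 + N(50)) = 1/(9317 + √(-13 + 50)) = 1/(9317 + √37)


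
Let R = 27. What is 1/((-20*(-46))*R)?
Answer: 1/24840 ≈ 4.0258e-5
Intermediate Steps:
1/((-20*(-46))*R) = 1/(-20*(-46)*27) = 1/(920*27) = 1/24840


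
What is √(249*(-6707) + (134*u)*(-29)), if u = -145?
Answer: I*√1106573 ≈ 1051.9*I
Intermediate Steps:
√(249*(-6707) + (134*u)*(-29)) = √(249*(-6707) + (134*(-145))*(-29)) = √(-1670043 - 19430*(-29)) = √(-1670043 + 563470) = √(-1106573) = I*√1106573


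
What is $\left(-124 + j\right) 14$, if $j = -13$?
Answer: $-1918$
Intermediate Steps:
$\left(-124 + j\right) 14 = \left(-124 - 13\right) 14 = \left(-137\right) 14 = -1918$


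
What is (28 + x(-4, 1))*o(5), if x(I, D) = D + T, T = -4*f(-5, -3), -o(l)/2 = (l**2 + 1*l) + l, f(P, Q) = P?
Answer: -3430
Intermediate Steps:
o(l) = -4*l - 2*l**2 (o(l) = -2*((l**2 + 1*l) + l) = -2*((l**2 + l) + l) = -2*((l + l**2) + l) = -2*(l**2 + 2*l) = -4*l - 2*l**2)
T = 20 (T = -4*(-5) = 20)
x(I, D) = 20 + D (x(I, D) = D + 20 = 20 + D)
(28 + x(-4, 1))*o(5) = (28 + (20 + 1))*(-2*5*(2 + 5)) = (28 + 21)*(-2*5*7) = 49*(-70) = -3430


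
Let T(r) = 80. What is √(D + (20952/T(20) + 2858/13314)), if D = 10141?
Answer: √46102077783510/66570 ≈ 102.00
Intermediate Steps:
√(D + (20952/T(20) + 2858/13314)) = √(10141 + (20952/80 + 2858/13314)) = √(10141 + (20952*(1/80) + 2858*(1/13314))) = √(10141 + (2619/10 + 1429/6657)) = √(10141 + 17448973/66570) = √(692535343/66570) = √46102077783510/66570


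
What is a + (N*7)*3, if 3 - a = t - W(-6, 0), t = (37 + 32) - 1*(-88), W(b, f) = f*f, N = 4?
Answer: -70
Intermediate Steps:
W(b, f) = f**2
t = 157 (t = 69 + 88 = 157)
a = -154 (a = 3 - (157 - 1*0**2) = 3 - (157 - 1*0) = 3 - (157 + 0) = 3 - 1*157 = 3 - 157 = -154)
a + (N*7)*3 = -154 + (4*7)*3 = -154 + 28*3 = -154 + 84 = -70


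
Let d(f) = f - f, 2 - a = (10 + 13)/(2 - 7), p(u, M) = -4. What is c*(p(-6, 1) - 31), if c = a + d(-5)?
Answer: -231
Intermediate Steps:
a = 33/5 (a = 2 - (10 + 13)/(2 - 7) = 2 - 23/(-5) = 2 - 23*(-1)/5 = 2 - 1*(-23/5) = 2 + 23/5 = 33/5 ≈ 6.6000)
d(f) = 0
c = 33/5 (c = 33/5 + 0 = 33/5 ≈ 6.6000)
c*(p(-6, 1) - 31) = 33*(-4 - 31)/5 = (33/5)*(-35) = -231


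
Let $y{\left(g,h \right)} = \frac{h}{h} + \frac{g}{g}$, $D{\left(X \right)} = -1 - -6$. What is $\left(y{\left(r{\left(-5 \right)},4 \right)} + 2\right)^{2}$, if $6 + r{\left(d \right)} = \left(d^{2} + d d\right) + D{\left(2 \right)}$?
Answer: $16$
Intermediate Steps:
$D{\left(X \right)} = 5$ ($D{\left(X \right)} = -1 + 6 = 5$)
$r{\left(d \right)} = -1 + 2 d^{2}$ ($r{\left(d \right)} = -6 + \left(\left(d^{2} + d d\right) + 5\right) = -6 + \left(\left(d^{2} + d^{2}\right) + 5\right) = -6 + \left(2 d^{2} + 5\right) = -6 + \left(5 + 2 d^{2}\right) = -1 + 2 d^{2}$)
$y{\left(g,h \right)} = 2$ ($y{\left(g,h \right)} = 1 + 1 = 2$)
$\left(y{\left(r{\left(-5 \right)},4 \right)} + 2\right)^{2} = \left(2 + 2\right)^{2} = 4^{2} = 16$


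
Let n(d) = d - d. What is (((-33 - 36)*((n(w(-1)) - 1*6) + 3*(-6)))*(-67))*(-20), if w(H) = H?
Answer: 2219040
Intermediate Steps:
n(d) = 0
(((-33 - 36)*((n(w(-1)) - 1*6) + 3*(-6)))*(-67))*(-20) = (((-33 - 36)*((0 - 1*6) + 3*(-6)))*(-67))*(-20) = (-69*((0 - 6) - 18)*(-67))*(-20) = (-69*(-6 - 18)*(-67))*(-20) = (-69*(-24)*(-67))*(-20) = (1656*(-67))*(-20) = -110952*(-20) = 2219040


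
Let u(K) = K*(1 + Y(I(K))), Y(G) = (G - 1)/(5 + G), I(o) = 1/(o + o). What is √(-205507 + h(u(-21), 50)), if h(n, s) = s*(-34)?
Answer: 3*I*√23023 ≈ 455.2*I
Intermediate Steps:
I(o) = 1/(2*o)
Y(G) = (-1 + G)/(5 + G)
u(K) = K*(1 + (-1 + 1/(2*K))/(5 + 1/(2*K)))
h(n, s) = -34*s
√(-205507 + h(u(-21), 50)) = √(-205507 - 34*50) = √(-205507 - 1700) = √(-207207) = 3*I*√23023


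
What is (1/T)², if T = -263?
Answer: 1/69169 ≈ 1.4457e-5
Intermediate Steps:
(1/T)² = (1/(-263))² = (-1/263)² = 1/69169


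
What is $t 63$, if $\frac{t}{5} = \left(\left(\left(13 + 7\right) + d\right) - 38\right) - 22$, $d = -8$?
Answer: $-15120$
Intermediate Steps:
$t = -240$ ($t = 5 \left(\left(\left(\left(13 + 7\right) - 8\right) - 38\right) - 22\right) = 5 \left(\left(\left(20 - 8\right) - 38\right) - 22\right) = 5 \left(\left(12 - 38\right) - 22\right) = 5 \left(-26 - 22\right) = 5 \left(-48\right) = -240$)
$t 63 = \left(-240\right) 63 = -15120$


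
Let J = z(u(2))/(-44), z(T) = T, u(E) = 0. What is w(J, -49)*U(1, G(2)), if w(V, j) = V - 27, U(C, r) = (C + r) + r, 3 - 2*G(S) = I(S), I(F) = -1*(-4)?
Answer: 0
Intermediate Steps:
I(F) = 4
G(S) = -½ (G(S) = 3/2 - ½*4 = 3/2 - 2 = -½)
U(C, r) = C + 2*r
J = 0 (J = 0/(-44) = 0*(-1/44) = 0)
w(V, j) = -27 + V
w(J, -49)*U(1, G(2)) = (-27 + 0)*(1 + 2*(-½)) = -27*(1 - 1) = -27*0 = 0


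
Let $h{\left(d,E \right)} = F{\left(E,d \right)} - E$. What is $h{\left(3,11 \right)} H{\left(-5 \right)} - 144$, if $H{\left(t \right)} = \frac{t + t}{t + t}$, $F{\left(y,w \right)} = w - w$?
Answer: $-155$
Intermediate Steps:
$F{\left(y,w \right)} = 0$
$h{\left(d,E \right)} = - E$ ($h{\left(d,E \right)} = 0 - E = - E$)
$H{\left(t \right)} = 1$ ($H{\left(t \right)} = \frac{2 t}{2 t} = 2 t \frac{1}{2 t} = 1$)
$h{\left(3,11 \right)} H{\left(-5 \right)} - 144 = \left(-1\right) 11 \cdot 1 - 144 = \left(-11\right) 1 - 144 = -11 - 144 = -155$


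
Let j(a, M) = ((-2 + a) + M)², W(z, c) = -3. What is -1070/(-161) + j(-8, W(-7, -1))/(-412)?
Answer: 413631/66332 ≈ 6.2358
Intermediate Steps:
j(a, M) = (-2 + M + a)²
-1070/(-161) + j(-8, W(-7, -1))/(-412) = -1070/(-161) + (-2 - 3 - 8)²/(-412) = -1070*(-1/161) + (-13)²*(-1/412) = 1070/161 + 169*(-1/412) = 1070/161 - 169/412 = 413631/66332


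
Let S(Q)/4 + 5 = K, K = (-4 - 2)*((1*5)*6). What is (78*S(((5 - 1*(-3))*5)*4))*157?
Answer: -9062040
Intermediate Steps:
K = -180 (K = -30*6 = -6*30 = -180)
S(Q) = -740 (S(Q) = -20 + 4*(-180) = -20 - 720 = -740)
(78*S(((5 - 1*(-3))*5)*4))*157 = (78*(-740))*157 = -57720*157 = -9062040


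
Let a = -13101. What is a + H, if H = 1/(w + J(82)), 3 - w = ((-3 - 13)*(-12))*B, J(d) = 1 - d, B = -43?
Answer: -107139977/8178 ≈ -13101.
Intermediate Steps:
w = 8259 (w = 3 - (-3 - 13)*(-12)*(-43) = 3 - (-16*(-12))*(-43) = 3 - 192*(-43) = 3 - 1*(-8256) = 3 + 8256 = 8259)
H = 1/8178 (H = 1/(8259 + (1 - 1*82)) = 1/(8259 + (1 - 82)) = 1/(8259 - 81) = 1/8178 ≈ 0.00012228)
a + H = -13101 + 1/8178 = -107139977/8178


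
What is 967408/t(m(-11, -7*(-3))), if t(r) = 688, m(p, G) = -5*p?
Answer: 60463/43 ≈ 1406.1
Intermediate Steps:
967408/t(m(-11, -7*(-3))) = 967408/688 = 967408*(1/688) = 60463/43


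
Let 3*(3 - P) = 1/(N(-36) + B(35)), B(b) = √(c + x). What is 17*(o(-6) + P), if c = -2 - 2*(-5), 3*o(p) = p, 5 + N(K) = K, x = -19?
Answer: 86989/5076 + 17*I*√11/5076 ≈ 17.137 + 0.011108*I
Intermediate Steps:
N(K) = -5 + K
o(p) = p/3
c = 8 (c = -2 + 10 = 8)
B(b) = I*√11 (B(b) = √(8 - 19) = √(-11) = I*√11)
P = 3 - 1/(3*(-41 + I*√11)) (P = 3 - 1/(3*((-5 - 36) + I*√11)) = 3 - 1/(3*(-41 + I*√11)) ≈ 3.0081 + 0.00065339*I)
17*(o(-6) + P) = 17*((⅓)*(-6) + (15269/5076 + I*√11/5076)) = 17*(-2 + (15269/5076 + I*√11/5076)) = 17*(5117/5076 + I*√11/5076) = 86989/5076 + 17*I*√11/5076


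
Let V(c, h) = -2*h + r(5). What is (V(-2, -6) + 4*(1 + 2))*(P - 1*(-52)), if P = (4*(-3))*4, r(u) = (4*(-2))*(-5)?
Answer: 256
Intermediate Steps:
r(u) = 40 (r(u) = -8*(-5) = 40)
P = -48 (P = -12*4 = -48)
V(c, h) = 40 - 2*h (V(c, h) = -2*h + 40 = 40 - 2*h)
(V(-2, -6) + 4*(1 + 2))*(P - 1*(-52)) = ((40 - 2*(-6)) + 4*(1 + 2))*(-48 - 1*(-52)) = ((40 + 12) + 4*3)*(-48 + 52) = (52 + 12)*4 = 64*4 = 256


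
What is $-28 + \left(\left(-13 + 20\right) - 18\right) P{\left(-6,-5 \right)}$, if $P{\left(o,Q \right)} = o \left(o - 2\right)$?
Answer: $-556$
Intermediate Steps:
$P{\left(o,Q \right)} = o \left(-2 + o\right)$
$-28 + \left(\left(-13 + 20\right) - 18\right) P{\left(-6,-5 \right)} = -28 + \left(\left(-13 + 20\right) - 18\right) \left(- 6 \left(-2 - 6\right)\right) = -28 + \left(7 - 18\right) \left(\left(-6\right) \left(-8\right)\right) = -28 - 528 = -556$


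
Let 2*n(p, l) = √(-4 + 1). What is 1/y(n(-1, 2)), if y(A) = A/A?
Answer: 1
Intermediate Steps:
n(p, l) = I*√3/2 (n(p, l) = √(-4 + 1)/2 = √(-3)/2 = (I*√3)/2 = I*√3/2)
y(A) = 1
1/y(n(-1, 2)) = 1/1 = 1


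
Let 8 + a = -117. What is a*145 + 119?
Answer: -18006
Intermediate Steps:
a = -125 (a = -8 - 117 = -125)
a*145 + 119 = -125*145 + 119 = -18125 + 119 = -18006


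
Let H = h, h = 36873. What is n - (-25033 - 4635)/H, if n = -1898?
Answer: -69955286/36873 ≈ -1897.2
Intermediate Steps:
H = 36873
n - (-25033 - 4635)/H = -1898 - (-25033 - 4635)/36873 = -1898 - (-29668)/36873 = -1898 - 1*(-29668/36873) = -1898 + 29668/36873 = -69955286/36873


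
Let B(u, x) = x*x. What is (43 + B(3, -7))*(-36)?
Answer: -3312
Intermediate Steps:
B(u, x) = x²
(43 + B(3, -7))*(-36) = (43 + (-7)²)*(-36) = (43 + 49)*(-36) = 92*(-36) = -3312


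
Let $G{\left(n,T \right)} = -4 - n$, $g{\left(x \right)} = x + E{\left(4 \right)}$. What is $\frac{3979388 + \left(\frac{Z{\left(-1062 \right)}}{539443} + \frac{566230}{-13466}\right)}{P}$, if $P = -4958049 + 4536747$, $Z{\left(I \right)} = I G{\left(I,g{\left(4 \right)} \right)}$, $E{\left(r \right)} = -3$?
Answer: $- \frac{4817751455125053}{510066078918046} \approx -9.4453$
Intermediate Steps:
$g{\left(x \right)} = -3 + x$ ($g{\left(x \right)} = x - 3 = -3 + x$)
$Z{\left(I \right)} = I \left(-4 - I\right)$
$P = -421302$
$\frac{3979388 + \left(\frac{Z{\left(-1062 \right)}}{539443} + \frac{566230}{-13466}\right)}{P} = \frac{3979388 + \left(\frac{\left(-1\right) \left(-1062\right) \left(4 - 1062\right)}{539443} + \frac{566230}{-13466}\right)}{-421302} = \left(3979388 + \left(\left(-1\right) \left(-1062\right) \left(-1058\right) \frac{1}{539443} + 566230 \left(- \frac{1}{13466}\right)\right)\right) \left(- \frac{1}{421302}\right) = \left(3979388 - \frac{160289576813}{3632069719}\right) \left(- \frac{1}{421302}\right) = \frac{14453254365375159}{3632069719} \left(- \frac{1}{421302}\right) = - \frac{4817751455125053}{510066078918046}$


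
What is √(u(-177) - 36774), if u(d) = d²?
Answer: 33*I*√5 ≈ 73.79*I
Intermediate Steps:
√(u(-177) - 36774) = √((-177)² - 36774) = √(31329 - 36774) = √(-5445) = 33*I*√5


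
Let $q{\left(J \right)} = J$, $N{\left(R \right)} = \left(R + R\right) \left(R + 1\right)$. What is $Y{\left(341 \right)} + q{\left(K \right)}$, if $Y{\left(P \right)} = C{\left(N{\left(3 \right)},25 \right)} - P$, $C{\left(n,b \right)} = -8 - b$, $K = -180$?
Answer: $-554$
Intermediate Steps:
$N{\left(R \right)} = 2 R \left(1 + R\right)$
$Y{\left(P \right)} = -33 - P$ ($Y{\left(P \right)} = \left(-8 - 25\right) - P = -33 - P$)
$Y{\left(341 \right)} + q{\left(K \right)} = \left(-33 - 341\right) - 180 = -374 - 180 = -554$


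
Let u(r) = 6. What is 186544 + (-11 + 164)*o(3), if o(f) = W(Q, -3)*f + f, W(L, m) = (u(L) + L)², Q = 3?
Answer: 224182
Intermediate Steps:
W(L, m) = (6 + L)²
o(f) = 82*f (o(f) = (6 + 3)²*f + f = 9²*f + f = 81*f + f = 82*f)
186544 + (-11 + 164)*o(3) = 186544 + (-11 + 164)*(82*3) = 186544 + 153*246 = 186544 + 37638 = 224182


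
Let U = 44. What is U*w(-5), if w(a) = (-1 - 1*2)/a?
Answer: 132/5 ≈ 26.400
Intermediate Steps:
w(a) = -3/a (w(a) = (-1 - 2)/a = -3/a)
U*w(-5) = 44*(-3/(-5)) = 44*(-3*(-⅕)) = 44*(⅗) = 132/5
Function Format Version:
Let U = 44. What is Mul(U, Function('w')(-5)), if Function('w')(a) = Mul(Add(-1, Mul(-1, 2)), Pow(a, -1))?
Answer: Rational(132, 5) ≈ 26.400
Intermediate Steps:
Function('w')(a) = Mul(-3, Pow(a, -1)) (Function('w')(a) = Mul(Add(-1, -2), Pow(a, -1)) = Mul(-3, Pow(a, -1)))
Mul(U, Function('w')(-5)) = Mul(44, Mul(-3, Pow(-5, -1))) = Mul(44, Mul(-3, Rational(-1, 5))) = Mul(44, Rational(3, 5)) = Rational(132, 5)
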